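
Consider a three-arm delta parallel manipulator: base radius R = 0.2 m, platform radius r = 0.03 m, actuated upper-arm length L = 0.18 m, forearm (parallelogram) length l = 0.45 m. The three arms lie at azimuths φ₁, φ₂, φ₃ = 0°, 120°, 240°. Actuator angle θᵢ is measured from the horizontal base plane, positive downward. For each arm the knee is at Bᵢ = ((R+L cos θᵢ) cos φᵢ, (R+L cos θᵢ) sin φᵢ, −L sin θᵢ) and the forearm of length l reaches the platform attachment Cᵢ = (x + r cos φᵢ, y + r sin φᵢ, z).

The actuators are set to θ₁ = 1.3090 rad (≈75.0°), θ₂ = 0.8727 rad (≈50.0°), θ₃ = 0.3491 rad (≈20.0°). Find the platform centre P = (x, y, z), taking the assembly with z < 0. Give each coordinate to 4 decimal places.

φ1=0.0°: virtual centre (0.2166, 0.0000, -0.1739), radius l
centre 2 = (0.2857·cos120.0°, 0.2857·sin120.0°, -0.1379) = (-0.1428, 0.2474, -0.1379)
centre 3 = (0.3391·cos240.0°, 0.3391·sin240.0°, -0.0616) = (-0.1696, -0.2937, -0.0616)
subtract pairs → two planes through P
[-0.7189 0.4948 0.0719]·P = 0.0235;  [-0.7723 -0.5874 0.2246]·P = 0.0417
Cramer: x(z) = -0.0428+0.1907z;  y(z) = -0.0147+0.1316z
quadratic in z: (1.0537)z²+(0.2449)z+(-0.1048)=0, √Δ=0.7082 → z ∈ {-0.4523, 0.2198}; z = -0.4523 (taking z<0)
x = -0.1290, y = -0.0742

(-0.1290, -0.0742, -0.4523)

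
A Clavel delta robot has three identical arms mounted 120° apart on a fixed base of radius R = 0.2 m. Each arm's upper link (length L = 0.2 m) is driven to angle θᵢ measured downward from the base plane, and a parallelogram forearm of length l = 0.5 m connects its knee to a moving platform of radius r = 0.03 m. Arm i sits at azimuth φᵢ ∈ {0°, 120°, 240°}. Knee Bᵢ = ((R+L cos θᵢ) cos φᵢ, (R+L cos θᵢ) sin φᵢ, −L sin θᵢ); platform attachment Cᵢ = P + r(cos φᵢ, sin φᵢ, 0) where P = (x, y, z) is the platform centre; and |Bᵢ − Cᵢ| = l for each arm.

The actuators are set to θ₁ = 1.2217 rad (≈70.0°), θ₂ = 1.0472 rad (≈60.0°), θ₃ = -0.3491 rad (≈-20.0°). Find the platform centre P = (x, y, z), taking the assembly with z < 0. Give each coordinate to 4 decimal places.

φ1=0.0°: virtual centre (0.2384, 0.0000, -0.1879), radius l
arm 2 at φ=120.0°: e+L cos θ2 = 0.2700;  O2 = (-0.1350, 0.2338, -0.1732)
arm 3 at φ=240.0°: e+L cos θ3 = 0.3579;  O3 = (-0.1790, -0.3100, 0.0684)
|O₂|²−|O₁|² = 0.0107;  |O₃|²−|O₁|² = 0.0406
plane₁₂: -0.7468x+0.4677y+0.0295z = 0.0107
det = 0.8534;  x = -0.0301+0.3024z,  y = -0.0251+0.4199z
sphere 1 gives Az²+Bz+C=0 with A=1.2677, B=0.1925, C=-0.1420;  B²−4AC=0.7569;  roots -0.4191, 0.2672;  negative root z = -0.4191
x = -0.1568, y = -0.2010

(-0.1568, -0.2010, -0.4191)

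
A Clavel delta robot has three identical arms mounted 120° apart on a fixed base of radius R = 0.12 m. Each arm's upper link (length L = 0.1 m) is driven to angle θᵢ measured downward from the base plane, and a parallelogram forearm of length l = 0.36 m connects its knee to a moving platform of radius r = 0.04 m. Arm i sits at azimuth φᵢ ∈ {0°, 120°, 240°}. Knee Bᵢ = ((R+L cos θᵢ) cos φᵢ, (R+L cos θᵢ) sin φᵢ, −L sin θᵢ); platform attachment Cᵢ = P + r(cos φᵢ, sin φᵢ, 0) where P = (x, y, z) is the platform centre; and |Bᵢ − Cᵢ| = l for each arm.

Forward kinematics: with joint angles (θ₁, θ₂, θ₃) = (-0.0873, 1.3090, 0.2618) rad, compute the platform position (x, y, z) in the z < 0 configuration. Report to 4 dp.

φ1=0.0°: virtual centre (0.1796, 0.0000, 0.0087), radius l
centre 2 = (0.1059·cos120.0°, 0.1059·sin120.0°, -0.0966) = (-0.0529, 0.0917, -0.0966)
centre 3 = (0.1766·cos240.0°, 0.1766·sin240.0°, -0.0259) = (-0.0883, -0.1529, -0.0259)
eliminate P² terms by subtracting sphere 1 from 2 and 3
plane₁₂: -0.4651x+0.1834y+-0.2106z = -0.0118
det = 0.2405;  x = 0.0154+-0.3206z,  y = -0.0253+0.3354z
into |P−centre ₁|² = l²: 1.2153z² + 0.0709z + -0.1019 = 0;  Δ = 0.5004;  z = -0.3202 or 0.2619 → z<0 root = -0.3202
x = 0.1180, y = -0.1327

(0.1180, -0.1327, -0.3202)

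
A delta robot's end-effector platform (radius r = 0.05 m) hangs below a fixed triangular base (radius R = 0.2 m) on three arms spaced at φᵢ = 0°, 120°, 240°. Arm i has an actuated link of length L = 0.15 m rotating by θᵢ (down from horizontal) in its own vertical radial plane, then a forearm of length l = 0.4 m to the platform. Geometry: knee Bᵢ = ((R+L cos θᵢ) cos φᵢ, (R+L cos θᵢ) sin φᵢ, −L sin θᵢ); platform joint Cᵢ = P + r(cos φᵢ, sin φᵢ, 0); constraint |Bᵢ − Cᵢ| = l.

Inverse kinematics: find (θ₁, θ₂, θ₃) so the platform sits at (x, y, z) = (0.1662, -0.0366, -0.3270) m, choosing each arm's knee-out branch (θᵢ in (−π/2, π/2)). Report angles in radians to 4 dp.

θ₁ = -0.3489, θ₂ = 1.1344, θ₃ = 0.8727

φ1=0.0° → target in arm frame (0.1662, -0.0366)
  A cos θ + B sin θ = C:  -0.0162·cos θ + -0.3270·sin θ = 0.0966
  γ=atan2(-0.3270,-0.0162)=-1.6203;  ψ=arccos(0.2949)=1.2714;  θ1=γ+ψ≈-0.3489
rotate P by −φ2: (-0.1148, -0.1256, -0.3270)
  A cos θ + B sin θ = C:  0.2648·cos θ + -0.3270·sin θ = -0.1844
  √(A²+B²)=0.4208;  θ2 = -0.8901+2.0245 ≈ 1.1344
φ3=240.0° → target in arm frame (-0.0514, 0.1622)
  A=0.2014, B=-0.3270, C=(l²−L²−A²−y'²−z²)/(2L)=-0.1210
  √(A²+B²)=0.3840;  θ3 = -1.0188+1.8914 ≈ 0.8727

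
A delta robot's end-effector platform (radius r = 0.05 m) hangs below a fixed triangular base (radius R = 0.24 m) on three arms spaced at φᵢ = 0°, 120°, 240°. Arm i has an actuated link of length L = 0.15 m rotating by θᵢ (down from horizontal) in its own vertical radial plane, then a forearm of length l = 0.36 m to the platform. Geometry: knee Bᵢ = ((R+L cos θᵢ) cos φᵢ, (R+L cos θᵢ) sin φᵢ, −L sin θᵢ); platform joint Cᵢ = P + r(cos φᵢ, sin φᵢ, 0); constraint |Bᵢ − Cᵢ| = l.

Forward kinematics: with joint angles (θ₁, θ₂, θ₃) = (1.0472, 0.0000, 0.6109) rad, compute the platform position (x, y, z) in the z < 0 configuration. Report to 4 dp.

arm 1 at φ=0.0°: e+L cos θ1 = 0.2650;  centre 1 = (0.2650, 0.0000, -0.1299)
arm 2 at φ=120.0°: e+L cos θ2 = 0.3400;  centre 2 = (-0.1700, 0.2944, 0.0000)
arm 3 at φ=240.0°: e+L cos θ3 = 0.3129;  centre 3 = (-0.1564, -0.2710, -0.0860)
eliminate P² terms by subtracting sphere 1 from 2 and 3
linear system: -0.8700x+0.5889y = 0.0285−0.2598z; -0.8429x+-0.5419y = 0.0182−0.0877z
Cramer: x(z) = -0.0270+0.1989z;  y(z) = 0.0085-0.1474z
into |P−centre ₁|² = l²: 1.0613z² + 0.1412z + -0.0274 = 0;  Δ = 0.1361;  z = -0.2403 or 0.1073 → z<0 root = -0.2403
x = -0.0748, y = 0.0439

(-0.0748, 0.0439, -0.2403)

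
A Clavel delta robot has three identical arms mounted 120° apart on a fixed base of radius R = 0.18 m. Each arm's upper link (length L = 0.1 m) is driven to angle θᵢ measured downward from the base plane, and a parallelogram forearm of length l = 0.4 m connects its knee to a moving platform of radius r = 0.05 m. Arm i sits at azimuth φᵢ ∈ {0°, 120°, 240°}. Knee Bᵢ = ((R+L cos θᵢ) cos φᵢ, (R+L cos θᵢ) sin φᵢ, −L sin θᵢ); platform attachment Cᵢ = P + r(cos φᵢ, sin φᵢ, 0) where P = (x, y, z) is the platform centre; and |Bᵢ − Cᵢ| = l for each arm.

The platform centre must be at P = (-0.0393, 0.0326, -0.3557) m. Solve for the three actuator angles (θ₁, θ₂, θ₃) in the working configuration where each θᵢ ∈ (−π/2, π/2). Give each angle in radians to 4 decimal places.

θ₁ = 0.5236, θ₂ = 0.0001, θ₃ = 0.3487

φ1=0.0° → target in arm frame (-0.0393, 0.0326)
  A cos θ + B sin θ = C:  0.1693·cos θ + -0.3557·sin θ = -0.0312
  θ1 = atan2(B,A) + arccos(C/0.3939) = 0.5236
φ2=120.0° → target in arm frame (0.0479, 0.0177)
  A cos θ + B sin θ = C:  0.0821·cos θ + -0.3557·sin θ = 0.0821
  γ=atan2(-0.3557,0.0821)=-1.3439;  ψ=arccos(0.2249)=1.3440;  θ2=γ+ψ≈0.0001
arm 3 (φ=240.0°): x'=-0.0086, y'=-0.0503
  A=0.1386, B=-0.3557, C=(l²−L²−A²−y'²−z²)/(2L)=0.0087
  √(A²+B²)=0.3817;  θ3 = -1.1993+1.5480 ≈ 0.3487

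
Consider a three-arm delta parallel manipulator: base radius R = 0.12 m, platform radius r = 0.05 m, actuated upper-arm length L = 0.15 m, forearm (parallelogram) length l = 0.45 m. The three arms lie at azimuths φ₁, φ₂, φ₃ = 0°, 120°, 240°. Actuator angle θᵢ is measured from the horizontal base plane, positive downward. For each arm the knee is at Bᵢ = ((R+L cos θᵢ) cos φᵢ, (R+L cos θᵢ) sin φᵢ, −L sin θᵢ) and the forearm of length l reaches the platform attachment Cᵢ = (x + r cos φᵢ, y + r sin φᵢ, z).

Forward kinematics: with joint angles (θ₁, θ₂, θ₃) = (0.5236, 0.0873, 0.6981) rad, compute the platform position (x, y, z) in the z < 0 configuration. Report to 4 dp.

(-0.0251, 0.1123, -0.4482)

φ1=0.0°: virtual centre (0.1999, 0.0000, -0.0750), radius l
S2 = (0.2194·cos120.0°, 0.2194·sin120.0°, -0.0131) = (-0.1097, 0.1900, -0.0131)
arm 3 at φ=240.0°: e+L cos θ3 = 0.1849;  S3 = (-0.0925, -0.1601, -0.0964)
subtract pairs → two planes through P
linear system: -0.6192x+0.3801y = 0.0027−0.1238z; -0.5847x+-0.3203y = -0.0021−-0.0428z
Cramer: x(z) = -0.0002+0.0556z;  y(z) = 0.0069-0.2352z
sphere 1 gives Az²+Bz+C=0 with A=1.0584, B=0.1245, C=-0.1568;  B²−4AC=0.6793;  roots -0.4482, 0.3305;  negative root z = -0.4482
x = -0.0251, y = 0.1123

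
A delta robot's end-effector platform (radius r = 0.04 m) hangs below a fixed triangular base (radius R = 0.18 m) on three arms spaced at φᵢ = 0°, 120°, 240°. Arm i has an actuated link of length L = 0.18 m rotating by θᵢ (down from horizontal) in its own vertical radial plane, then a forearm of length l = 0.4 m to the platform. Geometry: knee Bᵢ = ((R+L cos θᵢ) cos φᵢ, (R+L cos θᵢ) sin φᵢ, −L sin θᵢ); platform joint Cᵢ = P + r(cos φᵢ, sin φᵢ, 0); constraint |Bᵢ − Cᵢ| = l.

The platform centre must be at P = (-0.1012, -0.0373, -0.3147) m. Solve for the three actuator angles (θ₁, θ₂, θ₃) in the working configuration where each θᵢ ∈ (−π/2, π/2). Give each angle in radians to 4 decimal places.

rotate P by −φ1: (-0.1012, -0.0373, -0.3147)
  e−x'=0.2412;  (l²−L²−(e−x')²−y'²−z²)/2L = -0.0861
  θ1 = atan2(B,A) + arccos(C/0.3965) = 0.8729
rotate P by −φ2: (0.0183, 0.1063, -0.3147)
  A cos θ + B sin θ = C:  0.1217·cos θ + -0.3147·sin θ = 0.0068
  γ=atan2(-0.3147,0.1217)=-1.2018;  ψ=arccos(0.0202)=1.5506;  θ2=γ+ψ≈0.3488
φ3=240.0° → target in arm frame (0.0829, -0.0690)
  e−x'=0.0571;  (l²−L²−(e−x')²−y'²−z²)/2L = 0.0571
  θ3 = atan2(B,A) + arccos(C/0.3198) = 0.0001

θ₁ = 0.8729, θ₂ = 0.3488, θ₃ = 0.0001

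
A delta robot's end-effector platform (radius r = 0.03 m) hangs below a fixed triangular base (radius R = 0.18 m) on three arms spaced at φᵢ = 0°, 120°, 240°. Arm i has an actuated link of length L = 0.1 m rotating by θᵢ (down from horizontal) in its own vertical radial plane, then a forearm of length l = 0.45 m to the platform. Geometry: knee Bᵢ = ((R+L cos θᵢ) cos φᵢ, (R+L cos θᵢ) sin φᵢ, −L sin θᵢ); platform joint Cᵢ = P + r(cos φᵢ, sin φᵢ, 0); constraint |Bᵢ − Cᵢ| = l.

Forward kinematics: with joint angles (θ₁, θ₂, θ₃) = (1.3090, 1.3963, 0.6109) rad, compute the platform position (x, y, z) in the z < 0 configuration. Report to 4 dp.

(-0.0374, -0.0821, -0.4842)

S1 = (0.1759·cos0.0°, 0.1759·sin0.0°, -0.0966) = (0.1759, 0.0000, -0.0966)
φ2=120.0°: virtual centre (-0.0837, 0.1449, -0.0985), radius l
φ3=240.0°: virtual centre (-0.1160, -0.2008, -0.0574), radius l
eliminate P² terms by subtracting sphere 1 from 2 and 3
[-0.5191 0.2899 -0.0038]·P = -0.0026;  [-0.5837 -0.4017 0.0785]·P = 0.0168
det = 0.3777;  x = -0.0102+0.0562z,  y = -0.0271+0.1137z
quadratic in z: (1.0161)z²+(0.1661)z+(-0.1578)=0, √Δ=0.8179 → z ∈ {-0.4842, 0.3207}; z = -0.4842 (taking z<0)
x = -0.0374, y = -0.0821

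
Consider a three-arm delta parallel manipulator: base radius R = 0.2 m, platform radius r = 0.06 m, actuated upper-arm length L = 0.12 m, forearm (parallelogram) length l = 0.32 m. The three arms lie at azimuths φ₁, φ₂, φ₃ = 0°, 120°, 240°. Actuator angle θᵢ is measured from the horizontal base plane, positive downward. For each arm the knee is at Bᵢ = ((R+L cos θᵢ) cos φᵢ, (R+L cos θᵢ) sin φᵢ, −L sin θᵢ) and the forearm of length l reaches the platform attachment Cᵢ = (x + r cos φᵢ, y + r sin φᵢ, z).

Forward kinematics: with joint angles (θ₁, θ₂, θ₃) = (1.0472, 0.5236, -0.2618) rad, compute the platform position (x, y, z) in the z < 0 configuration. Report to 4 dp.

O1 = (0.2000·cos0.0°, 0.2000·sin0.0°, -0.1039) = (0.2000, 0.0000, -0.1039)
arm 2 at φ=120.0°: (R−r)+L cos θ2 = 0.2439;  O2 = (-0.1220, 0.2112, -0.0600)
arm 3 at φ=240.0°: (R−r)+L cos θ3 = 0.2559;  O3 = (-0.1280, -0.2216, 0.0311)
eliminate P² terms by subtracting sphere 1 from 2 and 3
plane₁₂: -0.6439x+0.4225y+0.0878z = 0.0123
det = 0.5625;  x = -0.0214+0.2720z,  y = -0.0036+0.2066z
sphere 1 gives Az²+Bz+C=0 with A=1.1167, B=0.0859, C=-0.0425;  B²−4AC=0.1974;  roots -0.2374, 0.1605;  negative root z = -0.2374
x = -0.0860, y = -0.0526

(-0.0860, -0.0526, -0.2374)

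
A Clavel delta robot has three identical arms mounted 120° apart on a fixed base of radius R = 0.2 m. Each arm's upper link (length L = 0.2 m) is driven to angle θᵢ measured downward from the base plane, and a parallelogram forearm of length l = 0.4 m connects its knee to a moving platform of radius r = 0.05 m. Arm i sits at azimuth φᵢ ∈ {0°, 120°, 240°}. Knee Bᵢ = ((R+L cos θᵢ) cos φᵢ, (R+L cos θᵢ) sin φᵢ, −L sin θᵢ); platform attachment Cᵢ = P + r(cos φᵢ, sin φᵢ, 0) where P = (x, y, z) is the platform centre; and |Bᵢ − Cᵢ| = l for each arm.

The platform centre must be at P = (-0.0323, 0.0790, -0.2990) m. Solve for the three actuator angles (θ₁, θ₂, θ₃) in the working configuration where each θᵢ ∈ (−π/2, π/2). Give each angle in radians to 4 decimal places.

φ1=0.0° → target in arm frame (-0.0323, 0.0790)
  A=0.1823, B=-0.2990, C=(l²−L²−A²−y'²−z²)/(2L)=-0.0222
  √(A²+B²)=0.3502;  θ1 = -1.0233+1.6342 ≈ 0.6109
rotate P by −φ2: (0.0846, -0.0115, -0.2990)
  A cos θ + B sin θ = C:  0.0654·cos θ + -0.2990·sin θ = 0.0655
  √(A²+B²)=0.3061;  θ2 = -1.3554+1.3553 ≈ -0.0001
rotate P by −φ3: (-0.0523, -0.0675, -0.2990)
  A=0.2023, B=-0.2990, C=(l²−L²−A²−y'²−z²)/(2L)=-0.0372
  γ=atan2(-0.2990,0.2023)=-0.9760;  ψ=arccos(-0.1029)=1.6739;  θ3=γ+ψ≈0.6979

θ₁ = 0.6109, θ₂ = -0.0001, θ₃ = 0.6979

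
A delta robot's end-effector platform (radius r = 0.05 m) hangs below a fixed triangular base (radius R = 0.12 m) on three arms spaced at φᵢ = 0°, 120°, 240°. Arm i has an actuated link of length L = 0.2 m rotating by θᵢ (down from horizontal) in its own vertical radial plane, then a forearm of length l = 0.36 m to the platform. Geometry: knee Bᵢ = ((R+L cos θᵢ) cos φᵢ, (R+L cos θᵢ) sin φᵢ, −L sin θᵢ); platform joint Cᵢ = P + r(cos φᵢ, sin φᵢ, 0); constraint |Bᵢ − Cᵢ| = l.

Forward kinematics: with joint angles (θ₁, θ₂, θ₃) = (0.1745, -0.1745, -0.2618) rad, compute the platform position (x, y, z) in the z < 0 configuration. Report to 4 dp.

S1 = (0.2670·cos0.0°, 0.2670·sin0.0°, -0.0347) = (0.2670, 0.0000, -0.0347)
S2 = (0.2670·cos120.0°, 0.2670·sin120.0°, 0.0347) = (-0.1335, 0.2312, 0.0347)
arm 3 at φ=240.0°: ρ3 = 0.2632;  S3 = (-0.1316, -0.2279, 0.0518)
|S₂|²−|S₁|² = 0.0000;  |S₃|²−|S₁|² = -0.0005
plane₁₂: -0.8009x+0.4624y+0.1389z = 0.0000
det = 0.7337;  x = 0.0003+0.1953z,  y = 0.0006+0.0379z
quadratic in z: (1.0396)z²+(-0.0347)z+(-0.0573)=0, √Δ=0.4894 → z ∈ {-0.2187, 0.2520}; z = -0.2187 (taking z<0)
x = -0.0424, y = -0.0077

(-0.0424, -0.0077, -0.2187)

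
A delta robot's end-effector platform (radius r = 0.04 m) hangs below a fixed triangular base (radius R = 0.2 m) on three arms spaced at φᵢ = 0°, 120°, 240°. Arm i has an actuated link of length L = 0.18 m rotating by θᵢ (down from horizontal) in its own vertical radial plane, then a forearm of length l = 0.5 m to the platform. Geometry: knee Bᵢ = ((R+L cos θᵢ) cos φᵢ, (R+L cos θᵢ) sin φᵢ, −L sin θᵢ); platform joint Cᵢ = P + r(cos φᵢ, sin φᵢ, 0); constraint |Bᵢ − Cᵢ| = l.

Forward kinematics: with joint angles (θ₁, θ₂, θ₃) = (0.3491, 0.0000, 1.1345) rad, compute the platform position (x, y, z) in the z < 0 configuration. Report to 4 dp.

(0.0494, 0.1806, -0.4346)

S1 = (0.3291·cos0.0°, 0.3291·sin0.0°, -0.0616) = (0.3291, 0.0000, -0.0616)
S2 = (0.3400·cos120.0°, 0.3400·sin120.0°, 0.0000) = (-0.1700, 0.2944, 0.0000)
S3 = (0.2361·cos240.0°, 0.2361·sin240.0°, -0.1631) = (-0.1180, -0.2044, -0.1631)
eliminate P² terms by subtracting sphere 1 from 2 and 3
[-0.9983 0.5889 0.1231]·P = 0.0035;  [-0.8944 -0.4089 -0.2031]·P = -0.0298
Cramer: x(z) = 0.0172-0.0741z;  y(z) = 0.0351-0.3347z
quadratic in z: (1.1175)z²+(0.1458)z+(-0.1477)=0, √Δ=0.8255 → z ∈ {-0.4346, 0.3041}; z = -0.4346 (taking z<0)
x = 0.0494, y = 0.1806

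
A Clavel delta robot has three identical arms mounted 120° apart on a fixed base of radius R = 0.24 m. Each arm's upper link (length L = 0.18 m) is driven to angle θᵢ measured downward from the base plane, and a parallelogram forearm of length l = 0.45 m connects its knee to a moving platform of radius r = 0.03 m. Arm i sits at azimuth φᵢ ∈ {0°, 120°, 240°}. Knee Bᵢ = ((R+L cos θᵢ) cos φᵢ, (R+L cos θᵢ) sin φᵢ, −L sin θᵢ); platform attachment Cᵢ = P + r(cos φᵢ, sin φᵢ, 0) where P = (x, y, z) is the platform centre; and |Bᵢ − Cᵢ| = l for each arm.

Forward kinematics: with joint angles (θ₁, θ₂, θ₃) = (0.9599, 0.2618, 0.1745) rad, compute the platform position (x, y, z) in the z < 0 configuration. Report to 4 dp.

S1 = (0.3132·cos0.0°, 0.3132·sin0.0°, -0.1474) = (0.3132, 0.0000, -0.1474)
φ2=120.0°: virtual centre (-0.1919, 0.3324, -0.0466), radius l
arm 3 at φ=240.0°: e+L cos θ3 = 0.3873;  S3 = (-0.1936, -0.3354, -0.0313)
eliminate P² terms by subtracting sphere 1 from 2 and 3
[-1.0104 0.6649 0.2017]·P = 0.0297;  [-1.0138 -0.6708 0.2324]·P = 0.0311
Cramer: x(z) = -0.0300+0.2144z;  y(z) = -0.0010+0.0224z
sphere 1 gives Az²+Bz+C=0 with A=1.0465, B=0.1477, C=-0.0629;  B²−4AC=0.2852;  roots -0.3257, 0.1846;  negative root z = -0.3257
x = -0.0998, y = -0.0083

(-0.0998, -0.0083, -0.3257)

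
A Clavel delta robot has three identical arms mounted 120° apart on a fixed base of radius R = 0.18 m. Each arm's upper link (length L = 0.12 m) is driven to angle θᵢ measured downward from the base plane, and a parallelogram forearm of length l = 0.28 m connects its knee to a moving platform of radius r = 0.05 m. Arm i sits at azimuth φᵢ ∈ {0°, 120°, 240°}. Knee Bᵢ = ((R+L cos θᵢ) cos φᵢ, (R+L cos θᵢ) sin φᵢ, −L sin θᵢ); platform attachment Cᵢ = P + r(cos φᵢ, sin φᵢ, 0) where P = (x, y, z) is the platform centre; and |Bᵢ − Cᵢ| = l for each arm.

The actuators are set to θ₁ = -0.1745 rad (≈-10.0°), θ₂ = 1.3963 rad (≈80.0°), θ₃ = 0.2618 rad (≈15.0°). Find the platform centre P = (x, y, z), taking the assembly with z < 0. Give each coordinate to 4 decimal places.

S1 = (0.2482·cos0.0°, 0.2482·sin0.0°, 0.0208) = (0.2482, 0.0000, 0.0208)
φ2=120.0°: virtual centre (-0.0754, 0.1306, -0.1182), radius l
arm 3 at φ=240.0°: (R−r)+L cos θ3 = 0.2459;  S3 = (-0.1230, -0.2130, -0.0311)
subtract pairs → two planes through P
plane₁₂: -0.6472x+0.2613y+-0.2780z = -0.0253
Cramer: x(z) = 0.0233-0.3099z;  y(z) = -0.0392+0.2964z
sphere 1 gives Az²+Bz+C=0 with A=1.1839, B=0.0745, C=-0.0259;  B²−4AC=0.1280;  roots -0.1825, 0.1196;  negative root z = -0.1825
x = 0.0799, y = -0.0933

(0.0799, -0.0933, -0.1825)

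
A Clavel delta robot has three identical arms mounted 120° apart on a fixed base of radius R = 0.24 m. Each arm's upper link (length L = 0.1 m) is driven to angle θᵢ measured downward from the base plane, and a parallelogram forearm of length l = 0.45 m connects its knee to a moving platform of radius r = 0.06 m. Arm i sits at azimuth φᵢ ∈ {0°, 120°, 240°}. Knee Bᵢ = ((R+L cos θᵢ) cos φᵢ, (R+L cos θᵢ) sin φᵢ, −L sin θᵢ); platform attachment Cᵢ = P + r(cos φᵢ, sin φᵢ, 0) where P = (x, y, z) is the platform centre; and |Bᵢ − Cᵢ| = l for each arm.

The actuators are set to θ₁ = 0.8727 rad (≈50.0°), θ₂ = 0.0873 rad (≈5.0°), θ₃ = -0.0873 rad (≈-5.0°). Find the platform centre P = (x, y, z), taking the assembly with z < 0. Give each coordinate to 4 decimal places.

(-0.0915, -0.0135, -0.3759)

φ1=0.0°: virtual centre (0.2443, 0.0000, -0.0766), radius l
S2 = (0.2796·cos120.0°, 0.2796·sin120.0°, -0.0087) = (-0.1398, 0.2422, -0.0087)
φ3=240.0°: virtual centre (-0.1398, -0.2422, 0.0087), radius l
|S₂|²−|S₁|² = 0.0127;  |S₃|²−|S₁|² = 0.0127
[-0.7682 0.4843 0.1358]·P = 0.0127;  [-0.7682 -0.4843 0.1707]·P = 0.0127
Cramer: x(z) = -0.0166+0.1995z;  y(z) = 0.0000+0.0360z
into |P−S₁|² = l²: 1.0411z² + 0.0492z + -0.1286 = 0;  Δ = 0.5379;  z = -0.3759 or 0.3286 → z<0 root = -0.3759
x = -0.0915, y = -0.0135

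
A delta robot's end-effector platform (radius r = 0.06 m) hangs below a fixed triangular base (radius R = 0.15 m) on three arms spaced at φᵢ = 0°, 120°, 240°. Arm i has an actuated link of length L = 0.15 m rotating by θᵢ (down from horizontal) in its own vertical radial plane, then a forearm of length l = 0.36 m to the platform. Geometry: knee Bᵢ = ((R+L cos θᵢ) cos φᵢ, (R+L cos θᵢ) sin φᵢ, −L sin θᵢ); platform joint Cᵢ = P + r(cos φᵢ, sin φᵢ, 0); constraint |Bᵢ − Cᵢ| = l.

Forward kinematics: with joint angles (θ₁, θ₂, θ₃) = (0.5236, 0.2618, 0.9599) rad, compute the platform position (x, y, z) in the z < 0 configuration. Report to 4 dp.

(0.0184, 0.1005, -0.3559)

O1 = (0.2199·cos0.0°, 0.2199·sin0.0°, -0.0750) = (0.2199, 0.0000, -0.0750)
arm 2 at φ=120.0°: ρ2 = 0.2349;  O2 = (-0.1174, 0.2034, -0.0388)
φ3=240.0°: virtual centre (-0.0880, -0.1525, -0.1229), radius l
subtract pairs → two planes through P
linear system: -0.6747x+0.4068y = 0.0027−0.0724z; -0.6158x+-0.3049y = -0.0079−-0.0957z
Cramer: x(z) = 0.0052-0.0370z;  y(z) = 0.0153-0.2392z
sphere 1 gives Az²+Bz+C=0 with A=1.0586, B=0.1586, C=-0.0777;  B²−4AC=0.3540;  roots -0.3559, 0.2061;  negative root z = -0.3559
x = 0.0184, y = 0.1005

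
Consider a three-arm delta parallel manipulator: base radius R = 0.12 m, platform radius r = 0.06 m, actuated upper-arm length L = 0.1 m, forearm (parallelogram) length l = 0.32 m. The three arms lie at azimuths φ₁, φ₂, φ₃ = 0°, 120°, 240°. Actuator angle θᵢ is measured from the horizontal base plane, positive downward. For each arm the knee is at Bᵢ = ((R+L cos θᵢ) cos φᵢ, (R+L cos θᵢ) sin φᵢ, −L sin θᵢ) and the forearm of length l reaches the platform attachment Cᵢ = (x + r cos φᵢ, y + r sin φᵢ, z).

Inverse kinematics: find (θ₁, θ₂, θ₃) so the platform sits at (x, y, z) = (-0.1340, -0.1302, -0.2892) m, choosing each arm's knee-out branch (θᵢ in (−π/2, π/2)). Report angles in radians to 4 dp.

rotate P by −φ1: (-0.1340, -0.1302, -0.2892)
  A=0.1940, B=-0.2892, C=(l²−L²−A²−y'²−z²)/(2L)=-0.2291
  √(A²+B²)=0.3482;  θ1 = -0.9799+2.2889 ≈ 1.3090
φ2=120.0° → target in arm frame (-0.0458, 0.1811)
  e−x'=0.1058;  (l²−L²−(e−x')²−y'²−z²)/2L = -0.1762
  θ2 = atan2(B,A) + arccos(C/0.3079) = 0.9597
φ3=240.0° → target in arm frame (0.1798, -0.0509)
  A cos θ + B sin θ = C:  -0.1198·cos θ + -0.2892·sin θ = -0.0409
  θ3 = atan2(B,A) + arccos(C/0.3130) = -0.2617

θ₁ = 1.3090, θ₂ = 0.9597, θ₃ = -0.2617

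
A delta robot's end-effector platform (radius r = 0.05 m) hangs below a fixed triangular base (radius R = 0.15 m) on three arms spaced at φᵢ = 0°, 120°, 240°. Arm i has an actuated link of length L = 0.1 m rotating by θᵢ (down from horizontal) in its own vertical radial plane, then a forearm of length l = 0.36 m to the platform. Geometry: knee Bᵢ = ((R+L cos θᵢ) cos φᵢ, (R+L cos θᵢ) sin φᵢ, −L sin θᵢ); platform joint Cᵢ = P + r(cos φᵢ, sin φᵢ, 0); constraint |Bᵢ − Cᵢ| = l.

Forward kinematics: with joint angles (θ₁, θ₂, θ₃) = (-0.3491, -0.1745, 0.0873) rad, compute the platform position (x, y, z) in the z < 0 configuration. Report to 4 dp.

(0.0272, 0.0211, -0.2841)

arm 1 at φ=0.0°: ρ1 = 0.1940;  S1 = (0.1940, 0.0000, 0.0342)
arm 2 at φ=120.0°: ρ2 = 0.1985;  S2 = (-0.0992, 0.1719, 0.0174)
φ3=240.0°: virtual centre (-0.0998, -0.1729, -0.0087), radius l
eliminate P² terms by subtracting sphere 1 from 2 and 3
plane₁₂: -0.5864x+0.3438y+-0.0337z = 0.0009
det = 0.4047;  x = -0.0017+-0.1017z,  y = -0.0003+-0.0755z
into |P−S₁|² = l²: 1.0160z² + -0.0286z + -0.0901 = 0;  Δ = 0.3671;  z = -0.2841 or 0.3122 → z<0 root = -0.2841
x = 0.0272, y = 0.0211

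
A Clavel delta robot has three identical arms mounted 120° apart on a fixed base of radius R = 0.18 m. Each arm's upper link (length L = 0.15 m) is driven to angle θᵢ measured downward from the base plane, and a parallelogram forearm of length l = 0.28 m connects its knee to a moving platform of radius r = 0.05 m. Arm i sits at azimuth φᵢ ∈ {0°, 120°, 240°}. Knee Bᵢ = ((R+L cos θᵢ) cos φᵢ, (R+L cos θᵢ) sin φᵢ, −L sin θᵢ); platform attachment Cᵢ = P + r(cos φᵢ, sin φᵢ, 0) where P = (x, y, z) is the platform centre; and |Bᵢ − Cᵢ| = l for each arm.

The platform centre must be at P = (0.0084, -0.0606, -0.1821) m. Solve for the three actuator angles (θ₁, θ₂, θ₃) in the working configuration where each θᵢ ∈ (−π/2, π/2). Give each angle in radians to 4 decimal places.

θ₁ = 0.5236, θ₂ = 0.9601, θ₃ = 0.1747

arm 1 (φ=0.0°): x'=0.0084, y'=-0.0606
  A cos θ + B sin θ = C:  0.1216·cos θ + -0.1821·sin θ = 0.0143
  γ=atan2(-0.1821,0.1216)=-0.9820;  ψ=arccos(0.0652)=1.5056;  θ1=γ+ψ≈0.5236
φ2=120.0° → target in arm frame (-0.0567, 0.0230)
  A=0.1867, B=-0.1821, C=(l²−L²−A²−y'²−z²)/(2L)=-0.0421
  γ=atan2(-0.1821,0.1867)=-0.7730;  ψ=arccos(-0.1616)=1.7331;  θ2=γ+ψ≈0.9601
rotate P by −φ3: (0.0483, 0.0376, -0.1821)
  A=0.0817, B=-0.1821, C=(l²−L²−A²−y'²−z²)/(2L)=0.0488
  θ3 = atan2(B,A) + arccos(C/0.1996) = 0.1747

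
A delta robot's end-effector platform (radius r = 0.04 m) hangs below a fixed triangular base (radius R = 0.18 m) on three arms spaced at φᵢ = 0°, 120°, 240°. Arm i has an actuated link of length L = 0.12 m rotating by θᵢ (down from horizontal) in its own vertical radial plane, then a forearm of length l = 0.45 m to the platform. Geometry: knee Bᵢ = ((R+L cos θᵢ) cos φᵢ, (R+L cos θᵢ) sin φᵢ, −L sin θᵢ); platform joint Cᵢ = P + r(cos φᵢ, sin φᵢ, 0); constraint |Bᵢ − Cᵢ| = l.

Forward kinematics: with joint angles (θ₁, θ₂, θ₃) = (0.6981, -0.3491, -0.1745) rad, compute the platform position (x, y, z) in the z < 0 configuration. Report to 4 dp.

(-0.1175, 0.0155, -0.3602)

centre 1 = (0.2319·cos0.0°, 0.2319·sin0.0°, -0.0771) = (0.2319, 0.0000, -0.0771)
φ2=120.0°: virtual centre (-0.1264, 0.2189, 0.0410), radius l
φ3=240.0°: virtual centre (-0.1291, -0.2236, 0.0208), radius l
subtract pairs → two planes through P
[-0.7166 0.4378 0.2364]·P = 0.0058;  [-0.7220 -0.4472 0.1959]·P = 0.0073
Cramer: x(z) = -0.0092+0.3008z;  y(z) = -0.0017-0.0475z
into |P−centre ₁|² = l²: 1.0927z² + 0.0094z + -0.1384 = 0;  Δ = 0.6051;  z = -0.3602 or 0.3517 → z<0 root = -0.3602
x = -0.1175, y = 0.0155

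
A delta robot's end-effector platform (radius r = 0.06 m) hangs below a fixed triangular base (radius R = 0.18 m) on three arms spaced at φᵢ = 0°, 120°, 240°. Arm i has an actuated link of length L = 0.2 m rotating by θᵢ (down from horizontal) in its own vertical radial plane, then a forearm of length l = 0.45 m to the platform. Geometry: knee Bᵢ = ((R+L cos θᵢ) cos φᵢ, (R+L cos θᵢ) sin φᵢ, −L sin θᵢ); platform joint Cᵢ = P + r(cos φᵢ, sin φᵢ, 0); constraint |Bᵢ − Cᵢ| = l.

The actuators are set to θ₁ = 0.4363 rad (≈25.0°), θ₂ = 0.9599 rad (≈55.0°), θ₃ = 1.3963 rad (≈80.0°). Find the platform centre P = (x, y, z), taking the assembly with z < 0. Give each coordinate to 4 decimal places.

(0.1610, 0.0968, -0.5010)

arm 1 at φ=0.0°: (R−r)+L cos θ1 = 0.3013;  centre 1 = (0.3013, 0.0000, -0.0845)
centre 2 = (0.2347·cos120.0°, 0.2347·sin120.0°, -0.1638) = (-0.1174, 0.2033, -0.1638)
φ3=240.0°: virtual centre (-0.0774, -0.1340, -0.1970), radius l
eliminate P² terms by subtracting sphere 1 from 2 and 3
linear system: -0.8372x+0.4065y = -0.0160−-0.1586z; -0.7573x+-0.2680y = -0.0352−-0.2249z
Cramer: x(z) = 0.0349-0.2517z;  y(z) = 0.0326-0.1281z
sphere 1 gives Az²+Bz+C=0 with A=1.0797, B=0.2947, C=-0.1233;  B²−4AC=0.6196;  roots -0.5010, 0.2280;  negative root z = -0.5010
x = 0.1610, y = 0.0968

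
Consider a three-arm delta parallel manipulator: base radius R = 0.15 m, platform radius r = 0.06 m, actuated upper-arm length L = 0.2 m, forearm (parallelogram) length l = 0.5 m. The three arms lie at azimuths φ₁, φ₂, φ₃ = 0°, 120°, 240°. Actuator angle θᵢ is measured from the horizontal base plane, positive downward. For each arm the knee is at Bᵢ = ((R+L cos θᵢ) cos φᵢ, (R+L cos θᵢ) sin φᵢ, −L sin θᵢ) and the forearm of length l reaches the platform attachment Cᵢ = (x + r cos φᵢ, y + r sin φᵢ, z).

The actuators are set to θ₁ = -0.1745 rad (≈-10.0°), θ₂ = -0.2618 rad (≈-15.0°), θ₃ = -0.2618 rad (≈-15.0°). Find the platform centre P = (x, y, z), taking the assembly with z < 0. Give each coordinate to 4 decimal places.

arm 1 at φ=0.0°: ρ1 = 0.2870;  centre 1 = (0.2870, 0.0000, 0.0347)
arm 2 at φ=120.0°: ρ2 = 0.2832;  centre 2 = (-0.1416, 0.2452, 0.0518)
centre 3 = (0.2832·cos240.0°, 0.2832·sin240.0°, 0.0518) = (-0.1416, -0.2452, 0.0518)
|centre ₂|²−|centre ₁|² = -0.0007;  |centre ₃|²−|centre ₁|² = -0.0007
linear system: -0.8571x+0.4905y = -0.0007−0.0341z; -0.8571x+-0.4905y = -0.0007−0.0341z
det = 0.8408;  x = 0.0008+0.0398z,  y = 0.0000+0.0000z
into |P−centre ₁|² = l²: 1.0016z² + -0.0922z + -0.1669 = 0;  Δ = 0.6772;  z = -0.3648 or 0.4568 → z<0 root = -0.3648
x = -0.0137, y = 0.0000

(-0.0137, 0.0000, -0.3648)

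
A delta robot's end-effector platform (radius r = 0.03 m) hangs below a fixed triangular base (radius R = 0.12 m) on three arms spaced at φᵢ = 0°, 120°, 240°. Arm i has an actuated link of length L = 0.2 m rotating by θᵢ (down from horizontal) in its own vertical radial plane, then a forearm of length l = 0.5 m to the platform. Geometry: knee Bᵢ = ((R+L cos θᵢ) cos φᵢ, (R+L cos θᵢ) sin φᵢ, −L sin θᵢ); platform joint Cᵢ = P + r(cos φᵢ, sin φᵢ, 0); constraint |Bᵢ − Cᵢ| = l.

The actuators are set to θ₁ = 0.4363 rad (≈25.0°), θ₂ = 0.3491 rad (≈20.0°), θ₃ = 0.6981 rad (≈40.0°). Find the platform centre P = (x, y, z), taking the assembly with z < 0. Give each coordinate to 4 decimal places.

arm 1 at φ=0.0°: e+L cos θ1 = 0.2713;  O1 = (0.2713, 0.0000, -0.0845)
φ2=120.0°: virtual centre (-0.1390, 0.2407, -0.0684), radius l
φ3=240.0°: virtual centre (-0.1216, -0.2106, -0.1286), radius l
subtract pairs → two planes through P
[-0.8205 0.4814 0.0322]·P = 0.0012;  [-0.7857 -0.4213 -0.0881]·P = -0.0050
det = 0.7239;  x = 0.0027+-0.0398z,  y = 0.0070+-0.1348z
into |P−O₁|² = l²: 1.0198z² + 0.1885z + -0.1707 = 0;  Δ = 0.7317;  z = -0.5118 or 0.3270 → z<0 root = -0.5118
x = 0.0230, y = 0.0760

(0.0230, 0.0760, -0.5118)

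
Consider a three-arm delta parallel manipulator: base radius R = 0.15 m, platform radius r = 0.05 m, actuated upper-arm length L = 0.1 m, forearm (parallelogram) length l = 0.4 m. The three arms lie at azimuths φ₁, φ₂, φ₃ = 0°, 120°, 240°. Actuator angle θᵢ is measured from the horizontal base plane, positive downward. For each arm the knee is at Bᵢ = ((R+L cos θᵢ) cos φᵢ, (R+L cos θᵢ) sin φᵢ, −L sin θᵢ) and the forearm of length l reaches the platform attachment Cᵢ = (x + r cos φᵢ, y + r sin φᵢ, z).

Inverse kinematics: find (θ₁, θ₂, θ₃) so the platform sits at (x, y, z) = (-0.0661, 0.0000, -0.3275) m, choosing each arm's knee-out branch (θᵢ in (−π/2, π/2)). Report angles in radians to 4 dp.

rotate P by −φ1: (-0.0661, 0.0000, -0.3275)
  A=0.1661, B=-0.3275, C=(l²−L²−A²−y'²−z²)/(2L)=0.0758
  √(A²+B²)=0.3672;  θ1 = -1.1014+1.3630 ≈ 0.2615
rotate P by −φ2: (0.0330, 0.0572, -0.3275)
  A=0.0670, B=-0.3275, C=(l²−L²−A²−y'²−z²)/(2L)=0.1749
  θ2 = atan2(B,A) + arccos(C/0.3343) = -0.3491
rotate P by −φ3: (0.0331, -0.0572, -0.3275)
  A=0.0669, B=-0.3275, C=(l²−L²−A²−y'²−z²)/(2L)=0.1749
  γ=atan2(-0.3275,0.0669)=-1.3691;  ψ=arccos(0.5233)=1.0201;  θ3=γ+ψ≈-0.3491

θ₁ = 0.2615, θ₂ = -0.3491, θ₃ = -0.3491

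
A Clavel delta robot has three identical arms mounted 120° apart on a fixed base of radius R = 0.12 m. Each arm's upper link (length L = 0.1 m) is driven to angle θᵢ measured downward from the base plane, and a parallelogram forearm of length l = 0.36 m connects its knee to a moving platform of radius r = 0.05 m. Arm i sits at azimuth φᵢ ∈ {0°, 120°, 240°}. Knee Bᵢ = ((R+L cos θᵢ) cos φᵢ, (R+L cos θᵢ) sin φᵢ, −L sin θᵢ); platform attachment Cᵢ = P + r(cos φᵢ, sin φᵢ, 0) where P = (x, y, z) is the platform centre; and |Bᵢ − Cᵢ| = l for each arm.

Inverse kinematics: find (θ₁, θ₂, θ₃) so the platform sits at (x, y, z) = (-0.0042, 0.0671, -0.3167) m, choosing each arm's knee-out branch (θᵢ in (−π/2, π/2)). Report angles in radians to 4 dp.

θ₁ = 0.0868, θ₂ = -0.2622, θ₃ = 0.3488

rotate P by −φ1: (-0.0042, 0.0671, -0.3167)
  A cos θ + B sin θ = C:  0.0742·cos θ + -0.3167·sin θ = 0.0465
  θ1 = atan2(B,A) + arccos(C/0.3253) = 0.0868
φ2=120.0° → target in arm frame (0.0602, -0.0299)
  e−x'=0.0098;  (l²−L²−(e−x')²−y'²−z²)/2L = 0.0916
  √(A²+B²)=0.3169;  θ2 = -1.5399+1.2777 ≈ -0.2622
arm 3 (φ=240.0°): x'=-0.0560, y'=-0.0372
  A cos θ + B sin θ = C:  0.1260·cos θ + -0.3167·sin θ = 0.0102
  θ3 = atan2(B,A) + arccos(C/0.3408) = 0.3488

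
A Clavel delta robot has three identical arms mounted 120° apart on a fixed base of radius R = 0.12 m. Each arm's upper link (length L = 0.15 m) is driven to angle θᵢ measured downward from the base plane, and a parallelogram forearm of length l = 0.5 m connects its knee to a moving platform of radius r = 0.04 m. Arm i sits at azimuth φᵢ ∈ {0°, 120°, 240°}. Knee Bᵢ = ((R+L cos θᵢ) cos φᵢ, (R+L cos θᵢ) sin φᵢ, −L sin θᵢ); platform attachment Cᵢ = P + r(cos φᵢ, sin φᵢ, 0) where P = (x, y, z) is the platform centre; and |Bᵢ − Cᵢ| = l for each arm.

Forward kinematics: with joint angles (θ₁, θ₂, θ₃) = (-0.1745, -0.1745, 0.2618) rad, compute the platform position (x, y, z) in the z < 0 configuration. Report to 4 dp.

centre 1 = (0.2277·cos0.0°, 0.2277·sin0.0°, 0.0260) = (0.2277, 0.0000, 0.0260)
arm 2 at φ=120.0°: (R−r)+L cos θ2 = 0.2277;  centre 2 = (-0.1139, 0.1972, 0.0260)
φ3=240.0°: virtual centre (-0.1124, -0.1948, -0.0388), radius l
eliminate P² terms by subtracting sphere 1 from 2 and 3
linear system: -0.6832x+0.3944y = 0.0000−0.0000z; -0.6803x+-0.3895y = -0.0005−-0.1297z
det = 0.5344;  x = 0.0003+-0.0957z,  y = 0.0006+-0.1658z
quadratic in z: (1.0367)z²+(-0.0087)z+(-0.1976)=0, √Δ=0.9053 → z ∈ {-0.4324, 0.4408}; z = -0.4324 (taking z<0)
x = 0.0417, y = 0.0723

(0.0417, 0.0723, -0.4324)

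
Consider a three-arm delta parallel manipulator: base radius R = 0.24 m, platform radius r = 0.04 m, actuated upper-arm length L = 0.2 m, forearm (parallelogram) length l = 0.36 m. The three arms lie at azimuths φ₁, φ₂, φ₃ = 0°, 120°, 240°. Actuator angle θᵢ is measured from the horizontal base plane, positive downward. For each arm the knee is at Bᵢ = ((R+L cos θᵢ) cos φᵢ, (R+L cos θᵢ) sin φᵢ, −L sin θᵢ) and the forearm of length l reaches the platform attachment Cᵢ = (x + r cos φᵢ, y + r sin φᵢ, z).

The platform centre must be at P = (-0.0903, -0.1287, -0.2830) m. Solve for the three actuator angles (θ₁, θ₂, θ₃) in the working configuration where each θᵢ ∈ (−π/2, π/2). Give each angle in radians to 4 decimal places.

θ₁ = 1.3963, θ₂ = 1.3087, θ₃ = 0.0872

φ1=0.0° → target in arm frame (-0.0903, -0.1287)
  A cos θ + B sin θ = C:  0.2903·cos θ + -0.2830·sin θ = -0.2283
  √(A²+B²)=0.4054;  θ1 = -0.7727+2.1690 ≈ 1.3963
φ2=120.0° → target in arm frame (-0.0663, 0.1426)
  A cos θ + B sin θ = C:  0.2663·cos θ + -0.2830·sin θ = -0.2043
  θ2 = atan2(B,A) + arccos(C/0.3886) = 1.3087
rotate P by −φ3: (0.1566, -0.0139, -0.2830)
  A cos θ + B sin θ = C:  0.0434·cos θ + -0.2830·sin θ = 0.0186
  γ=atan2(-0.2830,0.0434)=-1.4187;  ψ=arccos(0.0649)=1.5058;  θ3=γ+ψ≈0.0872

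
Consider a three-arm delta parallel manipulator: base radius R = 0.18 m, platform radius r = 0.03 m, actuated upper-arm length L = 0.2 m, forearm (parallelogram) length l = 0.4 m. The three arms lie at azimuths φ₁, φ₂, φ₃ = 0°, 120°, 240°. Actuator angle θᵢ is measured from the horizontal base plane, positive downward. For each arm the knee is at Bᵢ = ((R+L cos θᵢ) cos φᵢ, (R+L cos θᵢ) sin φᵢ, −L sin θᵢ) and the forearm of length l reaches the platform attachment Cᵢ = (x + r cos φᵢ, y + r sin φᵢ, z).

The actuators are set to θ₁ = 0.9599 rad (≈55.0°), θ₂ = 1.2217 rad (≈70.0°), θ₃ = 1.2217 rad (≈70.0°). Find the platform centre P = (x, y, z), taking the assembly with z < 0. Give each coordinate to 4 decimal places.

(0.0509, 0.0000, -0.5019)

arm 1 at φ=0.0°: e+L cos θ1 = 0.2647;  centre 1 = (0.2647, 0.0000, -0.1638)
φ2=120.0°: virtual centre (-0.1092, 0.1891, -0.1879), radius l
arm 3 at φ=240.0°: e+L cos θ3 = 0.2184;  centre 3 = (-0.1092, -0.1891, -0.1879)
eliminate P² terms by subtracting sphere 1 from 2 and 3
linear system: -0.7479x+0.3783y = -0.0139−-0.0482z; -0.7479x+-0.3783y = -0.0139−-0.0482z
det = 0.5658;  x = 0.0186+-0.0645z,  y = 0.0000+0.0000z
sphere 1 gives Az²+Bz+C=0 with A=1.0042, B=0.3594, C=-0.0726;  B²−4AC=0.4207;  roots -0.5019, 0.1440;  negative root z = -0.5019
x = 0.0509, y = 0.0000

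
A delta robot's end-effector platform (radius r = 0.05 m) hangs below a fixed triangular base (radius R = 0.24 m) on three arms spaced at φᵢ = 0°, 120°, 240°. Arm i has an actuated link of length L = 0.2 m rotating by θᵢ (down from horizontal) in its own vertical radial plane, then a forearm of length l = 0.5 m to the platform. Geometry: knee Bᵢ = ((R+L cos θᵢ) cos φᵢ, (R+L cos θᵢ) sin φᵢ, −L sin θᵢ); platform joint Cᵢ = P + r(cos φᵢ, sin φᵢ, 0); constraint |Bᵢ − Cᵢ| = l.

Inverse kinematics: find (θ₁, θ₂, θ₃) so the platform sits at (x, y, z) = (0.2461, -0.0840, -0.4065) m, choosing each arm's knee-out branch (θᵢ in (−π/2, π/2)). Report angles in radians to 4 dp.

θ₁ = -0.3492, θ₂ = 1.3964, θ₃ = 0.9600

φ1=0.0° → target in arm frame (0.2461, -0.0840)
  A=-0.0561, B=-0.4065, C=(l²−L²−A²−y'²−z²)/(2L)=0.0864
  γ=atan2(-0.4065,-0.0561)=-1.7079;  ψ=arccos(0.2105)=1.3587;  θ1=γ+ψ≈-0.3492
φ2=120.0° → target in arm frame (-0.1958, -0.1711)
  e−x'=0.3858;  (l²−L²−(e−x')²−y'²−z²)/2L = -0.3334
  √(A²+B²)=0.5604;  θ2 = -0.8115+2.2080 ≈ 1.3964
rotate P by −φ3: (-0.0503, 0.2551, -0.4065)
  e−x'=0.2403;  (l²−L²−(e−x')²−y'²−z²)/2L = -0.1952
  √(A²+B²)=0.4722;  θ3 = -1.0369+1.9969 ≈ 0.9600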